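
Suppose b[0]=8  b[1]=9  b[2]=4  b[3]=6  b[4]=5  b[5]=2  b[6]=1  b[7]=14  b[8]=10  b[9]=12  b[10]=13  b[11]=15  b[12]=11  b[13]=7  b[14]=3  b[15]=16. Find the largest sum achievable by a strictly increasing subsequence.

Let S[i] be the best sum of a strictly increasing subsequence ending at i:
i:      0  1  2  3  4  5  6  7  8  9 10 11 12 13 14 15
b[i]:   8  9  4  6  5  2  1 14 10 12 13 15 11  7  3 16
S:      8 17  4 10  9  2  1 31 27 39 52 67 38 17  5 83
Maximum is 83 (e.g. 8 + 9 + 10 + 12 + 13 + 15 + 16).

83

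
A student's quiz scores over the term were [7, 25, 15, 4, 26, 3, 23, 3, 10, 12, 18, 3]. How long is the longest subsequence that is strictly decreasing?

4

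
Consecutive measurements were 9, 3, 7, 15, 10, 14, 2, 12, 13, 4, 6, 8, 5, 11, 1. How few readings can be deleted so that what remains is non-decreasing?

10

Fewest deletions = n − (longest non-decreasing subsequence).
i:      1  2  3  4  5  6  7  8  9 10 11 12 13 14 15
a[i]:   9  3  7 15 10 14  2 12 13  4  6  8  5 11  1
dp:     1  1  2  3  3  4  1  4  5  2  3  4  3  5  1
max dp = 5, so deletions = 15 − 5 = 10.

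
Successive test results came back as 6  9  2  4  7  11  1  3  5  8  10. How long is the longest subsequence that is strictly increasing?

Track the smallest tail for each achievable length (strict):
6 → extends → [6]
9 → extends → [6, 9]
2 → replaces 6 → [2, 9]
4 → replaces 9 → [2, 4]
7 → extends → [2, 4, 7]
11 → extends → [2, 4, 7, 11]
1 → replaces 2 → [1, 4, 7, 11]
3 → replaces 4 → [1, 3, 7, 11]
5 → replaces 7 → [1, 3, 5, 11]
8 → replaces 11 → [1, 3, 5, 8]
10 → extends → [1, 3, 5, 8, 10]
Five tails, so the longest strictly increasing subsequence has length 5 (e.g. 2, 4, 7, 8, 10).

5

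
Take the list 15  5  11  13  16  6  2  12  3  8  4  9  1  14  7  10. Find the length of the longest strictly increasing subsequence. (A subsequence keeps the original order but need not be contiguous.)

Track the smallest tail for each achievable length (strict):
15 → extends → [15]
5 → replaces 15 → [5]
11 → extends → [5, 11]
13 → extends → [5, 11, 13]
16 → extends → [5, 11, 13, 16]
6 → replaces 11 → [5, 6, 13, 16]
2 → replaces 5 → [2, 6, 13, 16]
12 → replaces 13 → [2, 6, 12, 16]
3 → replaces 6 → [2, 3, 12, 16]
8 → replaces 12 → [2, 3, 8, 16]
4 → replaces 8 → [2, 3, 4, 16]
9 → replaces 16 → [2, 3, 4, 9]
1 → replaces 2 → [1, 3, 4, 9]
14 → extends → [1, 3, 4, 9, 14]
7 → replaces 9 → [1, 3, 4, 7, 14]
10 → replaces 14 → [1, 3, 4, 7, 10]
Five tails, so the longest strictly increasing subsequence has length 5 (e.g. 5, 6, 8, 9, 14).

5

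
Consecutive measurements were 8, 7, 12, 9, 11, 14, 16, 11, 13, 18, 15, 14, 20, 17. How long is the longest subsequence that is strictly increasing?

Let dp[i] be the length of the longest such subsequence ending at index i:
i:      1  2  3  4  5  6  7  8  9 10 11 12 13 14
a[i]:   8  7 12  9 11 14 16 11 13 18 15 14 20 17
dp:     1  1  2  2  3  4  5  3  4  6  5  5  7  6
Maximum dp value is 7.

7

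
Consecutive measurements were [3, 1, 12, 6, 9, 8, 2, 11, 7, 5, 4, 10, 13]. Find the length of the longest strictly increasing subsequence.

Track the smallest tail for each achievable length (strict):
3 → extends → [3]
1 → replaces 3 → [1]
12 → extends → [1, 12]
6 → replaces 12 → [1, 6]
9 → extends → [1, 6, 9]
8 → replaces 9 → [1, 6, 8]
2 → replaces 6 → [1, 2, 8]
11 → extends → [1, 2, 8, 11]
7 → replaces 8 → [1, 2, 7, 11]
5 → replaces 7 → [1, 2, 5, 11]
4 → replaces 5 → [1, 2, 4, 11]
10 → replaces 11 → [1, 2, 4, 10]
13 → extends → [1, 2, 4, 10, 13]
Five tails, so the longest strictly increasing subsequence has length 5 (e.g. 3, 6, 9, 11, 13).

5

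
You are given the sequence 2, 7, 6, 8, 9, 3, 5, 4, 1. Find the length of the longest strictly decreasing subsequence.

5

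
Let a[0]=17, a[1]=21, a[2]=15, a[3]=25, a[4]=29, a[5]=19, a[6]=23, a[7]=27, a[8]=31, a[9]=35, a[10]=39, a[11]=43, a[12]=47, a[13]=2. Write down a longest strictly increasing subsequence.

Patience tails give the LIS length; then backtrack through the dp parents:
17 → extends → [17]
21 → extends → [17, 21]
15 → replaces 17 → [15, 21]
25 → extends → [15, 21, 25]
29 → extends → [15, 21, 25, 29]
19 → replaces 21 → [15, 19, 25, 29]
23 → replaces 25 → [15, 19, 23, 29]
27 → replaces 29 → [15, 19, 23, 27]
31 → extends → [15, 19, 23, 27, 31]
35 → extends → [15, 19, 23, 27, 31, 35]
39 → extends → [15, 19, 23, 27, 31, 35, 39]
43 → extends → [15, 19, 23, 27, 31, 35, 39, 43]
47 → extends → [15, 19, 23, 27, 31, 35, 39, 43, 47]
2 → replaces 15 → [2, 19, 23, 27, 31, 35, 39, 43, 47]
Length 9; one witness is 17, 21, 25, 29, 31, 35, 39, 43, 47.

17, 21, 25, 29, 31, 35, 39, 43, 47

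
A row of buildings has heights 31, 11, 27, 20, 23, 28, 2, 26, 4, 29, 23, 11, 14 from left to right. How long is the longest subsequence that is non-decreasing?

5

Let dp[i] be the length of the longest such subsequence ending at index i:
i:      1  2  3  4  5  6  7  8  9 10 11 12 13
a[i]:  31 11 27 20 23 28  2 26  4 29 23 11 14
dp:     1  1  2  2  3  4  1  4  2  5  4  3  4
Maximum dp value is 5.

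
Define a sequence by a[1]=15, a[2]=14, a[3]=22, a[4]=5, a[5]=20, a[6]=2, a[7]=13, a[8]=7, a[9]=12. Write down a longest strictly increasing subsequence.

Patience tails give the LIS length; then backtrack through the dp parents:
15 → extends → [15]
14 → replaces 15 → [14]
22 → extends → [14, 22]
5 → replaces 14 → [5, 22]
20 → replaces 22 → [5, 20]
2 → replaces 5 → [2, 20]
13 → replaces 20 → [2, 13]
7 → replaces 13 → [2, 7]
12 → extends → [2, 7, 12]
Length 3; one witness is 5, 7, 12.

5, 7, 12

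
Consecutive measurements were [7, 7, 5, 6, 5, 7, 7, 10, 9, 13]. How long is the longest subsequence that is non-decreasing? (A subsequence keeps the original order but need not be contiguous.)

6

Track the smallest tail for each achievable length (allowing ties):
7 → extends → [7]
7 → extends → [7, 7]
5 → replaces 7 → [5, 7]
6 → replaces 7 → [5, 6]
5 → replaces 6 → [5, 5]
7 → extends → [5, 5, 7]
7 → extends → [5, 5, 7, 7]
10 → extends → [5, 5, 7, 7, 10]
9 → replaces 10 → [5, 5, 7, 7, 9]
13 → extends → [5, 5, 7, 7, 9, 13]
Six tails, so the longest non-decreasing subsequence has length 6 (e.g. 7, 7, 7, 7, 10, 13).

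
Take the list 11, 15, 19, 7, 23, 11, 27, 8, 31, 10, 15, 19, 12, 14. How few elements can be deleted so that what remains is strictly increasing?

8

Fewest deletions = n − (longest strictly increasing subsequence).
i:      1  2  3  4  5  6  7  8  9 10 11 12 13 14
a[i]:  11 15 19  7 23 11 27  8 31 10 15 19 12 14
dp:     1  2  3  1  4  2  5  2  6  3  4  5  4  5
max dp = 6, so deletions = 14 − 6 = 8.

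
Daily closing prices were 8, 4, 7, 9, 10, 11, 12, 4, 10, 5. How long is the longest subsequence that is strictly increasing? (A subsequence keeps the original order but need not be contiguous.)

Track the smallest tail for each achievable length (strict):
8 → extends → [8]
4 → replaces 8 → [4]
7 → extends → [4, 7]
9 → extends → [4, 7, 9]
10 → extends → [4, 7, 9, 10]
11 → extends → [4, 7, 9, 10, 11]
12 → extends → [4, 7, 9, 10, 11, 12]
4 → already a tail → [4, 7, 9, 10, 11, 12]
10 → already a tail → [4, 7, 9, 10, 11, 12]
5 → replaces 7 → [4, 5, 9, 10, 11, 12]
Six tails, so the longest strictly increasing subsequence has length 6 (e.g. 4, 7, 9, 10, 11, 12).

6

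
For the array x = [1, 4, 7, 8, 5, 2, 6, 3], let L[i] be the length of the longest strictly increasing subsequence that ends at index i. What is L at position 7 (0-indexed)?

3

dp[i] = 1 + max{dp[j] : j<i, x[j]<x[i]} (or 1 if no such j):
i:     0 1 2 3 4 5 6 7
x[i]:  1 4 7 8 5 2 6 3
dp:    1 2 3 4 3 2 4 3
At index 7 the value is 3.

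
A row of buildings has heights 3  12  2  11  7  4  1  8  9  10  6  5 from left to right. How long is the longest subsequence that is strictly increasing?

Let dp[i] be the length of the longest such subsequence ending at index i:
i:      1  2  3  4  5  6  7  8  9 10 11 12
a[i]:   3 12  2 11  7  4  1  8  9 10  6  5
dp:     1  2  1  2  2  2  1  3  4  5  3  3
Maximum dp value is 5.

5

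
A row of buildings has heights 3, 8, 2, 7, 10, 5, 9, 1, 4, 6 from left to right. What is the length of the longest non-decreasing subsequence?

3

Track the smallest tail for each achievable length (allowing ties):
3 → extends → [3]
8 → extends → [3, 8]
2 → replaces 3 → [2, 8]
7 → replaces 8 → [2, 7]
10 → extends → [2, 7, 10]
5 → replaces 7 → [2, 5, 10]
9 → replaces 10 → [2, 5, 9]
1 → replaces 2 → [1, 5, 9]
4 → replaces 5 → [1, 4, 9]
6 → replaces 9 → [1, 4, 6]
Three tails, so the longest non-decreasing subsequence has length 3 (e.g. 3, 8, 10).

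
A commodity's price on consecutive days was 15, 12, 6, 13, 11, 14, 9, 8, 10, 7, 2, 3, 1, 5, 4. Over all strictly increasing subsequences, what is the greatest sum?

39

Let S[i] be the best sum of a strictly increasing subsequence ending at i:
i:      1  2  3  4  5  6  7  8  9 10 11 12 13 14 15
a[i]:  15 12  6 13 11 14  9  8 10  7  2  3  1  5  4
S:     15 12  6 25 17 39 15 14 25 13  2  5  1 10  9
Maximum is 39 (e.g. 12 + 13 + 14).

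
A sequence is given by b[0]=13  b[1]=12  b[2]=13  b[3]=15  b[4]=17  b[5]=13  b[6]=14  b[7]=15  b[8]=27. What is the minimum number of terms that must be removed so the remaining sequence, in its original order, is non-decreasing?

3

Fewest deletions = n − (longest non-decreasing subsequence).
Patience tails:
13 → extends → [13]
12 → replaces 13 → [12]
13 → extends → [12, 13]
15 → extends → [12, 13, 15]
17 → extends → [12, 13, 15, 17]
13 → replaces 15 → [12, 13, 13, 17]
14 → replaces 17 → [12, 13, 13, 14]
15 → extends → [12, 13, 13, 14, 15]
27 → extends → [12, 13, 13, 14, 15, 27]
Longest non-decreasing subsequence has length 6, so deletions = 9 − 6 = 3.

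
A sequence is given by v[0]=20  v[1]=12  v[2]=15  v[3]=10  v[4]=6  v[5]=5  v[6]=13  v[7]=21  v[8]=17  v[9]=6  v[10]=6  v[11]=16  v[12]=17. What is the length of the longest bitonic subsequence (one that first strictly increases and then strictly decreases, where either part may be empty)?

5

inc[i] = longest strictly increasing subsequence ending at i; dec[i] = longest strictly decreasing subsequence starting at i:
i:      0  1  2  3  4  5  6  7  8  9 10 11 12
v[i]:  20 12 15 10  6  5 13 21 17  6  6 16 17
inc:    1  1  2  1  1  1  2  3  3  2  2  3  4
dec:    5  4  4  3  2  1  2  3  2  1  1  1  1
Best peak at i=0 (value 20): inc=1, dec=5, length 1+5−1 = 5.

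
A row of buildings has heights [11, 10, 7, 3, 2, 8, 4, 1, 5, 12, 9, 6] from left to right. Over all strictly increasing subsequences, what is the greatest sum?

Let S[i] be the best sum of a strictly increasing subsequence ending at i:
i:      1  2  3  4  5  6  7  8  9 10 11 12
a[i]:  11 10  7  3  2  8  4  1  5 12  9  6
S:     11 10  7  3  2 15  7  1 12 27 24 18
Maximum is 27 (e.g. 7 + 8 + 12).

27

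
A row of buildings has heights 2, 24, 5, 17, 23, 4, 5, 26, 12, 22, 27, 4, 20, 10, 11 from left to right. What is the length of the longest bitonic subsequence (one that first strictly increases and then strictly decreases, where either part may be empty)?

8

inc[i] = longest strictly increasing subsequence ending at i; dec[i] = longest strictly decreasing subsequence starting at i:
i:      1  2  3  4  5  6  7  8  9 10 11 12 13 14 15
a[i]:   2 24  5 17 23  4  5 26 12 22 27  4 20 10 11
inc:    1  2  2  3  4  2  3  5  4  5  6  2  5  4  5
dec:    1  5  2  3  4  1  2  4  2  3  3  1  2  1  1
Best peak at i=8 (value 26): inc=5, dec=4, length 5+4−1 = 8.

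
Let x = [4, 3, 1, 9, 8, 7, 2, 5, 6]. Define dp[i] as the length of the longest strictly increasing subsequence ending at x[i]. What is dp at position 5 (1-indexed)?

2

dp[i] = 1 + max{dp[j] : j<i, x[j]<x[i]} (or 1 if no such j):
i:     1 2 3 4 5 6 7 8 9
x[i]:  4 3 1 9 8 7 2 5 6
dp:    1 1 1 2 2 2 2 3 4
At index 5 the value is 2.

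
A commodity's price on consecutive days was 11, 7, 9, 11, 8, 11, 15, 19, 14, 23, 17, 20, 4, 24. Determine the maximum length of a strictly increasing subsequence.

Let dp[i] be the length of the longest such subsequence ending at index i:
i:      1  2  3  4  5  6  7  8  9 10 11 12 13 14
a[i]:  11  7  9 11  8 11 15 19 14 23 17 20  4 24
dp:     1  1  2  3  2  3  4  5  4  6  5  6  1  7
Maximum dp value is 7.

7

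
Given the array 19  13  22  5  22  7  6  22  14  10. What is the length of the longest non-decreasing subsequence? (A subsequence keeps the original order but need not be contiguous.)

4

Track the smallest tail for each achievable length (allowing ties):
19 → extends → [19]
13 → replaces 19 → [13]
22 → extends → [13, 22]
5 → replaces 13 → [5, 22]
22 → extends → [5, 22, 22]
7 → replaces 22 → [5, 7, 22]
6 → replaces 7 → [5, 6, 22]
22 → extends → [5, 6, 22, 22]
14 → replaces 22 → [5, 6, 14, 22]
10 → replaces 14 → [5, 6, 10, 22]
Four tails, so the longest non-decreasing subsequence has length 4 (e.g. 19, 22, 22, 22).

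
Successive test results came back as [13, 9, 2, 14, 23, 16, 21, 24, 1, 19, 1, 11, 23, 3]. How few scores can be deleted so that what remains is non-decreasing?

9

Fewest deletions = n − (longest non-decreasing subsequence).
i:      1  2  3  4  5  6  7  8  9 10 11 12 13 14
a[i]:  13  9  2 14 23 16 21 24  1 19  1 11 23  3
dp:     1  1  1  2  3  3  4  5  1  4  2  3  5  3
max dp = 5, so deletions = 14 − 5 = 9.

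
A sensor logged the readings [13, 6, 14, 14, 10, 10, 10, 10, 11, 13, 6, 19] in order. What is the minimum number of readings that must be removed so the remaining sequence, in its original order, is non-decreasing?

4

Fewest deletions = n − (longest non-decreasing subsequence).
i:      1  2  3  4  5  6  7  8  9 10 11 12
a[i]:  13  6 14 14 10 10 10 10 11 13  6 19
dp:     1  1  2  3  2  3  4  5  6  7  2  8
max dp = 8, so deletions = 12 − 8 = 4.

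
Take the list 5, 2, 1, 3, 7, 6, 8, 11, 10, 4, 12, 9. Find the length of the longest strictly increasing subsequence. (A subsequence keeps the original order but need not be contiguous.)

6

Let dp[i] be the length of the longest such subsequence ending at index i:
i:      1  2  3  4  5  6  7  8  9 10 11 12
a[i]:   5  2  1  3  7  6  8 11 10  4 12  9
dp:     1  1  1  2  3  3  4  5  5  3  6  5
Maximum dp value is 6.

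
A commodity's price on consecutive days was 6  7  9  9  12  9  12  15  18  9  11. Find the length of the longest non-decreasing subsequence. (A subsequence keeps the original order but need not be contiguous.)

Track the smallest tail for each achievable length (allowing ties):
6 → extends → [6]
7 → extends → [6, 7]
9 → extends → [6, 7, 9]
9 → extends → [6, 7, 9, 9]
12 → extends → [6, 7, 9, 9, 12]
9 → replaces 12 → [6, 7, 9, 9, 9]
12 → extends → [6, 7, 9, 9, 9, 12]
15 → extends → [6, 7, 9, 9, 9, 12, 15]
18 → extends → [6, 7, 9, 9, 9, 12, 15, 18]
9 → replaces 12 → [6, 7, 9, 9, 9, 9, 15, 18]
11 → replaces 15 → [6, 7, 9, 9, 9, 9, 11, 18]
Eight tails, so the longest non-decreasing subsequence has length 8 (e.g. 6, 7, 9, 9, 12, 12, 15, 18).

8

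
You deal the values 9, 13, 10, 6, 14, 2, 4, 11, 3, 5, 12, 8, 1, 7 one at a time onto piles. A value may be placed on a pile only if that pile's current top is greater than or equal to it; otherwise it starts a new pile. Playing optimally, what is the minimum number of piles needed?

4

The minimum number of non-increasing subsequences covering a sequence equals the length of its longest strictly increasing subsequence.
LIS length is 4 (e.g. 9, 10, 11, 12), so 4 piles are needed.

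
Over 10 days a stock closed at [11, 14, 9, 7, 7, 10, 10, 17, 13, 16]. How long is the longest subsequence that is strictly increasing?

4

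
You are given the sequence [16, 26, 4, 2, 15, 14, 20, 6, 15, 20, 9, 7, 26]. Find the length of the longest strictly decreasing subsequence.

5

Negate each value so 'decreasing' becomes 'increasing', then run patience tails on the negated sequence:
-16 → extends → [-16]
-26 → replaces -16 → [-26]
-4 → extends → [-26, -4]
-2 → extends → [-26, -4, -2]
-15 → replaces -4 → [-26, -15, -2]
-14 → replaces -2 → [-26, -15, -14]
-20 → replaces -15 → [-26, -20, -14]
-6 → extends → [-26, -20, -14, -6]
-15 → replaces -14 → [-26, -20, -15, -6]
-20 → already a tail → [-26, -20, -15, -6]
-9 → replaces -6 → [-26, -20, -15, -9]
-7 → extends → [-26, -20, -15, -9, -7]
-26 → already a tail → [-26, -20, -15, -9, -7]
Five tails, so the longest strictly decreasing subsequence of the original has length 5.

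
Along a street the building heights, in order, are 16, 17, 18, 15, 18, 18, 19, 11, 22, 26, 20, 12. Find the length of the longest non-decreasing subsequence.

8

Let dp[i] be the length of the longest such subsequence ending at index i:
i:      1  2  3  4  5  6  7  8  9 10 11 12
a[i]:  16 17 18 15 18 18 19 11 22 26 20 12
dp:     1  2  3  1  4  5  6  1  7  8  7  2
Maximum dp value is 8.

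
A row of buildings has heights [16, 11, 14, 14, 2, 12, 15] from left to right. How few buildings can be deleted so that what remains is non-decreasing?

3

Fewest deletions = n − (longest non-decreasing subsequence).
Patience tails:
16 → extends → [16]
11 → replaces 16 → [11]
14 → extends → [11, 14]
14 → extends → [11, 14, 14]
2 → replaces 11 → [2, 14, 14]
12 → replaces 14 → [2, 12, 14]
15 → extends → [2, 12, 14, 15]
Longest non-decreasing subsequence has length 4, so deletions = 7 − 4 = 3.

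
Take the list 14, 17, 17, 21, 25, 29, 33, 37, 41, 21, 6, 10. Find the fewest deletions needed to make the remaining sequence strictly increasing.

4

Fewest deletions = n − (longest strictly increasing subsequence).
Patience tails:
14 → extends → [14]
17 → extends → [14, 17]
17 → already a tail → [14, 17]
21 → extends → [14, 17, 21]
25 → extends → [14, 17, 21, 25]
29 → extends → [14, 17, 21, 25, 29]
33 → extends → [14, 17, 21, 25, 29, 33]
37 → extends → [14, 17, 21, 25, 29, 33, 37]
41 → extends → [14, 17, 21, 25, 29, 33, 37, 41]
21 → already a tail → [14, 17, 21, 25, 29, 33, 37, 41]
6 → replaces 14 → [6, 17, 21, 25, 29, 33, 37, 41]
10 → replaces 17 → [6, 10, 21, 25, 29, 33, 37, 41]
Longest strictly increasing subsequence has length 8, so deletions = 12 − 8 = 4.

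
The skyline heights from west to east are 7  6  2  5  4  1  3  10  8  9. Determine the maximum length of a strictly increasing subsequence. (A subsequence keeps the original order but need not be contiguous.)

Track the smallest tail for each achievable length (strict):
7 → extends → [7]
6 → replaces 7 → [6]
2 → replaces 6 → [2]
5 → extends → [2, 5]
4 → replaces 5 → [2, 4]
1 → replaces 2 → [1, 4]
3 → replaces 4 → [1, 3]
10 → extends → [1, 3, 10]
8 → replaces 10 → [1, 3, 8]
9 → extends → [1, 3, 8, 9]
Four tails, so the longest strictly increasing subsequence has length 4 (e.g. 2, 5, 8, 9).

4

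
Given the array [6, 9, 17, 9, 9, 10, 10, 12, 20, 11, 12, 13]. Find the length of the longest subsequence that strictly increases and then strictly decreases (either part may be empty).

inc[i] = longest strictly increasing subsequence ending at i; dec[i] = longest strictly decreasing subsequence starting at i:
i:      1  2  3  4  5  6  7  8  9 10 11 12
a[i]:   6  9 17  9  9 10 10 12 20 11 12 13
inc:    1  2  3  2  2  3  3  4  5  4  5  6
dec:    1  1  3  1  1  1  1  2  2  1  1  1
Best peak at i=9 (value 20): inc=5, dec=2, length 5+2−1 = 6.

6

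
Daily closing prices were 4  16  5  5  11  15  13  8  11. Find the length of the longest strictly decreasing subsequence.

Negate each value so 'decreasing' becomes 'increasing', then run patience tails on the negated sequence:
-4 → extends → [-4]
-16 → replaces -4 → [-16]
-5 → extends → [-16, -5]
-5 → already a tail → [-16, -5]
-11 → replaces -5 → [-16, -11]
-15 → replaces -11 → [-16, -15]
-13 → extends → [-16, -15, -13]
-8 → extends → [-16, -15, -13, -8]
-11 → replaces -8 → [-16, -15, -13, -11]
Four tails, so the longest strictly decreasing subsequence of the original has length 4.

4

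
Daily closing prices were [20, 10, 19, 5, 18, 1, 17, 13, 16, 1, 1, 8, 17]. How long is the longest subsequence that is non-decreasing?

Track the smallest tail for each achievable length (allowing ties):
20 → extends → [20]
10 → replaces 20 → [10]
19 → extends → [10, 19]
5 → replaces 10 → [5, 19]
18 → replaces 19 → [5, 18]
1 → replaces 5 → [1, 18]
17 → replaces 18 → [1, 17]
13 → replaces 17 → [1, 13]
16 → extends → [1, 13, 16]
1 → replaces 13 → [1, 1, 16]
1 → replaces 16 → [1, 1, 1]
8 → extends → [1, 1, 1, 8]
17 → extends → [1, 1, 1, 8, 17]
Five tails, so the longest non-decreasing subsequence has length 5 (e.g. 1, 1, 1, 8, 17).

5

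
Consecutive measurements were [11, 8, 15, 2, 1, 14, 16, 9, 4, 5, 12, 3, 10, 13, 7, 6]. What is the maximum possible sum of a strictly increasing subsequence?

42

Let S[i] be the best sum of a strictly increasing subsequence ending at i:
i:      1  2  3  4  5  6  7  8  9 10 11 12 13 14 15 16
a[i]:  11  8 15  2  1 14 16  9  4  5 12  3 10 13  7  6
S:     11  8 26  2  1 25 42 17  6 11 29  5 27 42 18 17
Maximum is 42 (e.g. 11 + 15 + 16).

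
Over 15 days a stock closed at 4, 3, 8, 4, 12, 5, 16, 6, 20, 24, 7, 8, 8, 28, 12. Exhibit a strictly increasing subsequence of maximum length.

Patience tails give the LIS length; then backtrack through the dp parents:
4 → extends → [4]
3 → replaces 4 → [3]
8 → extends → [3, 8]
4 → replaces 8 → [3, 4]
12 → extends → [3, 4, 12]
5 → replaces 12 → [3, 4, 5]
16 → extends → [3, 4, 5, 16]
6 → replaces 16 → [3, 4, 5, 6]
20 → extends → [3, 4, 5, 6, 20]
24 → extends → [3, 4, 5, 6, 20, 24]
7 → replaces 20 → [3, 4, 5, 6, 7, 24]
8 → replaces 24 → [3, 4, 5, 6, 7, 8]
8 → already a tail → [3, 4, 5, 6, 7, 8]
28 → extends → [3, 4, 5, 6, 7, 8, 28]
12 → replaces 28 → [3, 4, 5, 6, 7, 8, 12]
Length 7; one witness is 4, 8, 12, 16, 20, 24, 28.

4, 8, 12, 16, 20, 24, 28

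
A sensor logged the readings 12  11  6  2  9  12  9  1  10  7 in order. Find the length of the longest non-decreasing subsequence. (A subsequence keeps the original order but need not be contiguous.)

4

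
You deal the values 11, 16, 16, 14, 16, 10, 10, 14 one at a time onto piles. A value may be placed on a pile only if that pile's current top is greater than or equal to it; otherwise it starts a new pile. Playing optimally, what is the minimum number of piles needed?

3

Place each on the leftmost legal pile:
11 → new pile 1 (tops now [11])
16 → new pile 2 (tops now [11, 16])
16 → pile 2 (tops now [11, 16])
14 → pile 2 (tops now [11, 14])
16 → new pile 3 (tops now [11, 14, 16])
10 → pile 1 (tops now [10, 14, 16])
10 → pile 1 (tops now [10, 14, 16])
14 → pile 2 (tops now [10, 14, 16])
Three piles.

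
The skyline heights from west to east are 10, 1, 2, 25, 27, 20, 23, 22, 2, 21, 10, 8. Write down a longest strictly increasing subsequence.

1, 2, 25, 27

Patience tails give the LIS length; then backtrack through the dp parents:
10 → extends → [10]
1 → replaces 10 → [1]
2 → extends → [1, 2]
25 → extends → [1, 2, 25]
27 → extends → [1, 2, 25, 27]
20 → replaces 25 → [1, 2, 20, 27]
23 → replaces 27 → [1, 2, 20, 23]
22 → replaces 23 → [1, 2, 20, 22]
2 → already a tail → [1, 2, 20, 22]
21 → replaces 22 → [1, 2, 20, 21]
10 → replaces 20 → [1, 2, 10, 21]
8 → replaces 10 → [1, 2, 8, 21]
Length 4; one witness is 1, 2, 25, 27.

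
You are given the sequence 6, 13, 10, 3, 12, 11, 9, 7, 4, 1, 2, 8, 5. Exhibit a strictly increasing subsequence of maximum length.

Patience tails give the LIS length; then backtrack through the dp parents:
6 → extends → [6]
13 → extends → [6, 13]
10 → replaces 13 → [6, 10]
3 → replaces 6 → [3, 10]
12 → extends → [3, 10, 12]
11 → replaces 12 → [3, 10, 11]
9 → replaces 10 → [3, 9, 11]
7 → replaces 9 → [3, 7, 11]
4 → replaces 7 → [3, 4, 11]
1 → replaces 3 → [1, 4, 11]
2 → replaces 4 → [1, 2, 11]
8 → replaces 11 → [1, 2, 8]
5 → replaces 8 → [1, 2, 5]
Length 3; one witness is 6, 10, 12.

6, 10, 12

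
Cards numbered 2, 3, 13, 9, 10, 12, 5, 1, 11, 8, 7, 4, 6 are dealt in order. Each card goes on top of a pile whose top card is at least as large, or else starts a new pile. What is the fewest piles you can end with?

Place each on the leftmost legal pile:
2 → new pile 1 (tops now [2])
3 → new pile 2 (tops now [2, 3])
13 → new pile 3 (tops now [2, 3, 13])
9 → pile 3 (tops now [2, 3, 9])
10 → new pile 4 (tops now [2, 3, 9, 10])
12 → new pile 5 (tops now [2, 3, 9, 10, 12])
5 → pile 3 (tops now [2, 3, 5, 10, 12])
1 → pile 1 (tops now [1, 3, 5, 10, 12])
11 → pile 5 (tops now [1, 3, 5, 10, 11])
8 → pile 4 (tops now [1, 3, 5, 8, 11])
7 → pile 4 (tops now [1, 3, 5, 7, 11])
4 → pile 3 (tops now [1, 3, 4, 7, 11])
6 → pile 4 (tops now [1, 3, 4, 6, 11])
Five piles.

5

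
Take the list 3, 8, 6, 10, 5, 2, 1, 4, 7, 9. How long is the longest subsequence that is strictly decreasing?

Let dp[i] be the longest strictly decreasing subsequence ending at i:
i:      1  2  3  4  5  6  7  8  9 10
a[i]:   3  8  6 10  5  2  1  4  7  9
dp:     1  1  2  1  3  4  5  4  2  2
Maximum is 5.

5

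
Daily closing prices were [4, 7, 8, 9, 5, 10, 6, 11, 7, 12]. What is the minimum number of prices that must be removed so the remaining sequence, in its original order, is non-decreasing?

3

Fewest deletions = n − (longest non-decreasing subsequence).
Patience tails:
4 → extends → [4]
7 → extends → [4, 7]
8 → extends → [4, 7, 8]
9 → extends → [4, 7, 8, 9]
5 → replaces 7 → [4, 5, 8, 9]
10 → extends → [4, 5, 8, 9, 10]
6 → replaces 8 → [4, 5, 6, 9, 10]
11 → extends → [4, 5, 6, 9, 10, 11]
7 → replaces 9 → [4, 5, 6, 7, 10, 11]
12 → extends → [4, 5, 6, 7, 10, 11, 12]
Longest non-decreasing subsequence has length 7, so deletions = 10 − 7 = 3.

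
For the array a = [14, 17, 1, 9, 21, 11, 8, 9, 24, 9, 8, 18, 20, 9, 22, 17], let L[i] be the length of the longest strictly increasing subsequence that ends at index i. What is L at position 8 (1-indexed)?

3

dp[i] = 1 + max{dp[j] : j<i, a[j]<a[i]} (or 1 if no such j):
i:      1  2  3  4  5  6  7  8  9 10 11 12 13 14 15 16
a[i]:  14 17  1  9 21 11  8  9 24  9  8 18 20  9 22 17
dp:     1  2  1  2  3  3  2  3  4  3  2  4  5  3  6  4
At index 8 the value is 3.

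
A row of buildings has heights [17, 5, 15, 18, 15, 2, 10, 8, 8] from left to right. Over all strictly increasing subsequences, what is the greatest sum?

38

Let S[i] be the best sum of a strictly increasing subsequence ending at i:
i:      1  2  3  4  5  6  7  8  9
a[i]:  17  5 15 18 15  2 10  8  8
S:     17  5 20 38 20  2 15 13 13
Maximum is 38 (e.g. 5 + 15 + 18).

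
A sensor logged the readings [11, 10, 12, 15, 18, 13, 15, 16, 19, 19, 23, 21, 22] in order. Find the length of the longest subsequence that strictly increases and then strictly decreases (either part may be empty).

inc[i] = longest strictly increasing subsequence ending at i; dec[i] = longest strictly decreasing subsequence starting at i:
i:      1  2  3  4  5  6  7  8  9 10 11 12 13
a[i]:  11 10 12 15 18 13 15 16 19 19 23 21 22
inc:    1  1  2  3  4  3  4  5  6  6  7  7  8
dec:    2  1  1  2  2  1  1  1  1  1  2  1  1
Best peak at i=11 (value 23): inc=7, dec=2, length 7+2−1 = 8.

8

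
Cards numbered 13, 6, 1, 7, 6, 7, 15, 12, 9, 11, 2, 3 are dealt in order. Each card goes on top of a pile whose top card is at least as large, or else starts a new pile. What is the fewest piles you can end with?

5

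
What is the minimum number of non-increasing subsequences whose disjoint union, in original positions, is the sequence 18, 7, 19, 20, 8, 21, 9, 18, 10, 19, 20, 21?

7

The minimum number of non-increasing subsequences covering a sequence equals the length of its longest strictly increasing subsequence.
LIS length is 7 (e.g. 7, 8, 9, 18, 19, 20, 21), so 7 piles are needed.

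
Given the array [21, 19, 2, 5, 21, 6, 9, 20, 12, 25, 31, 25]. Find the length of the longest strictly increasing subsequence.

7

Track the smallest tail for each achievable length (strict):
21 → extends → [21]
19 → replaces 21 → [19]
2 → replaces 19 → [2]
5 → extends → [2, 5]
21 → extends → [2, 5, 21]
6 → replaces 21 → [2, 5, 6]
9 → extends → [2, 5, 6, 9]
20 → extends → [2, 5, 6, 9, 20]
12 → replaces 20 → [2, 5, 6, 9, 12]
25 → extends → [2, 5, 6, 9, 12, 25]
31 → extends → [2, 5, 6, 9, 12, 25, 31]
25 → already a tail → [2, 5, 6, 9, 12, 25, 31]
Seven tails, so the longest strictly increasing subsequence has length 7 (e.g. 2, 5, 6, 9, 20, 25, 31).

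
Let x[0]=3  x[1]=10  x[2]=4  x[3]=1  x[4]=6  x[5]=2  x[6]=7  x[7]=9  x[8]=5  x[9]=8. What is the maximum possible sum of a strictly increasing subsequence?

29

Let S[i] be the best sum of a strictly increasing subsequence ending at i:
i:      0  1  2  3  4  5  6  7  8  9
x[i]:   3 10  4  1  6  2  7  9  5  8
S:      3 13  7  1 13  3 20 29 12 28
Maximum is 29 (e.g. 3 + 4 + 6 + 7 + 9).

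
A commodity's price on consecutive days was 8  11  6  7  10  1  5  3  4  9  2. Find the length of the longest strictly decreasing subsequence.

5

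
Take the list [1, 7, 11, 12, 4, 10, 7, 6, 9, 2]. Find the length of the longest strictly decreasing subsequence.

Negate each value so 'decreasing' becomes 'increasing', then run patience tails on the negated sequence:
-1 → extends → [-1]
-7 → replaces -1 → [-7]
-11 → replaces -7 → [-11]
-12 → replaces -11 → [-12]
-4 → extends → [-12, -4]
-10 → replaces -4 → [-12, -10]
-7 → extends → [-12, -10, -7]
-6 → extends → [-12, -10, -7, -6]
-9 → replaces -7 → [-12, -10, -9, -6]
-2 → extends → [-12, -10, -9, -6, -2]
Five tails, so the longest strictly decreasing subsequence of the original has length 5.

5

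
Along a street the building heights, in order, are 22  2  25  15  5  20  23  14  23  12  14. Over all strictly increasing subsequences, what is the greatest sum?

60

Let S[i] be the best sum of a strictly increasing subsequence ending at i:
i:      1  2  3  4  5  6  7  8  9 10 11
a[i]:  22  2 25 15  5 20 23 14 23 12 14
S:     22  2 47 17  7 37 60 21 60 19 33
Maximum is 60 (e.g. 2 + 15 + 20 + 23).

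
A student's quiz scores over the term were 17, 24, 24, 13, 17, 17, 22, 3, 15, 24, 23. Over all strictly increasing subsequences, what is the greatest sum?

76

Let S[i] be the best sum of a strictly increasing subsequence ending at i:
i:      1  2  3  4  5  6  7  8  9 10 11
a[i]:  17 24 24 13 17 17 22  3 15 24 23
S:     17 41 41 13 30 30 52  3 28 76 75
Maximum is 76 (e.g. 13 + 17 + 22 + 24).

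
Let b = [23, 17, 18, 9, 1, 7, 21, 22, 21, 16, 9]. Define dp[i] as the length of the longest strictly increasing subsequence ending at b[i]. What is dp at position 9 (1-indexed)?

3

dp[i] = 1 + max{dp[j] : j<i, b[j]<b[i]} (or 1 if no such j):
i:      1  2  3  4  5  6  7  8  9 10 11
b[i]:  23 17 18  9  1  7 21 22 21 16  9
dp:     1  1  2  1  1  2  3  4  3  3  3
At index 9 the value is 3.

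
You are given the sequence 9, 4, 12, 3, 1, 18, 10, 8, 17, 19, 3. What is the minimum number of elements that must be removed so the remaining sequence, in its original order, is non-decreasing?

7

Fewest deletions = n − (longest non-decreasing subsequence).
i:      1  2  3  4  5  6  7  8  9 10 11
a[i]:   9  4 12  3  1 18 10  8 17 19  3
dp:     1  1  2  1  1  3  2  2  3  4  2
max dp = 4, so deletions = 11 − 4 = 7.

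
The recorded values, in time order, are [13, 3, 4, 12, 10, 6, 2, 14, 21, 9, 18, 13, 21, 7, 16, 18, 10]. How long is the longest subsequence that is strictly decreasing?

5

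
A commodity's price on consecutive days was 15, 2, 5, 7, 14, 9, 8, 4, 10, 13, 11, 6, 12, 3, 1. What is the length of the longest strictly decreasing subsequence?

7

Negate each value so 'decreasing' becomes 'increasing', then run patience tails on the negated sequence:
-15 → extends → [-15]
-2 → extends → [-15, -2]
-5 → replaces -2 → [-15, -5]
-7 → replaces -5 → [-15, -7]
-14 → replaces -7 → [-15, -14]
-9 → extends → [-15, -14, -9]
-8 → extends → [-15, -14, -9, -8]
-4 → extends → [-15, -14, -9, -8, -4]
-10 → replaces -9 → [-15, -14, -10, -8, -4]
-13 → replaces -10 → [-15, -14, -13, -8, -4]
-11 → replaces -8 → [-15, -14, -13, -11, -4]
-6 → replaces -4 → [-15, -14, -13, -11, -6]
-12 → replaces -11 → [-15, -14, -13, -12, -6]
-3 → extends → [-15, -14, -13, -12, -6, -3]
-1 → extends → [-15, -14, -13, -12, -6, -3, -1]
Seven tails, so the longest strictly decreasing subsequence of the original has length 7.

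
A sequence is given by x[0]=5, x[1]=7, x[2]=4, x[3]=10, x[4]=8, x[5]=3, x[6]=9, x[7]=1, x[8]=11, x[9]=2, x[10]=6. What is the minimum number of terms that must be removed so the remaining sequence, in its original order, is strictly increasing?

6

Fewest deletions = n − (longest strictly increasing subsequence).
i:      0  1  2  3  4  5  6  7  8  9 10
x[i]:   5  7  4 10  8  3  9  1 11  2  6
dp:     1  2  1  3  3  1  4  1  5  2  3
max dp = 5, so deletions = 11 − 5 = 6.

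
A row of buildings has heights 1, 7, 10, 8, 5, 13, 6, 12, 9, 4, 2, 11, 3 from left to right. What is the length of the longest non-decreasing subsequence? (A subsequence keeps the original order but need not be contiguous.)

5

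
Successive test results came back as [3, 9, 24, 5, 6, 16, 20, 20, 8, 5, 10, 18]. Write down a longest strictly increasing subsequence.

3, 5, 6, 8, 10, 18

Patience tails give the LIS length; then backtrack through the dp parents:
3 → extends → [3]
9 → extends → [3, 9]
24 → extends → [3, 9, 24]
5 → replaces 9 → [3, 5, 24]
6 → replaces 24 → [3, 5, 6]
16 → extends → [3, 5, 6, 16]
20 → extends → [3, 5, 6, 16, 20]
20 → already a tail → [3, 5, 6, 16, 20]
8 → replaces 16 → [3, 5, 6, 8, 20]
5 → already a tail → [3, 5, 6, 8, 20]
10 → replaces 20 → [3, 5, 6, 8, 10]
18 → extends → [3, 5, 6, 8, 10, 18]
Length 6; one witness is 3, 5, 6, 8, 10, 18.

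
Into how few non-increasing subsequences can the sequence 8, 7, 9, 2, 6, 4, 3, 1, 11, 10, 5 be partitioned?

Place each on the leftmost legal pile:
8 → new pile 1 (tops now [8])
7 → pile 1 (tops now [7])
9 → new pile 2 (tops now [7, 9])
2 → pile 1 (tops now [2, 9])
6 → pile 2 (tops now [2, 6])
4 → pile 2 (tops now [2, 4])
3 → pile 2 (tops now [2, 3])
1 → pile 1 (tops now [1, 3])
11 → new pile 3 (tops now [1, 3, 11])
10 → pile 3 (tops now [1, 3, 10])
5 → pile 3 (tops now [1, 3, 5])
Three piles.

3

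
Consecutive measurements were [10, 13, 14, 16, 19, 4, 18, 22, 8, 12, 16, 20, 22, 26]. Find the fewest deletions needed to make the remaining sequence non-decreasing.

6

Fewest deletions = n − (longest non-decreasing subsequence).
i:      1  2  3  4  5  6  7  8  9 10 11 12 13 14
a[i]:  10 13 14 16 19  4 18 22  8 12 16 20 22 26
dp:     1  2  3  4  5  1  5  6  2  3  5  6  7  8
max dp = 8, so deletions = 14 − 8 = 6.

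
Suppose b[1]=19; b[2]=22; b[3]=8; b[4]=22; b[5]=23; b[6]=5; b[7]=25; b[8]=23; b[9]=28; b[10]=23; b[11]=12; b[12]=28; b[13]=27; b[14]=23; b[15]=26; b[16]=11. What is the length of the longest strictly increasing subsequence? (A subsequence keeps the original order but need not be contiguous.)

5

Track the smallest tail for each achievable length (strict):
19 → extends → [19]
22 → extends → [19, 22]
8 → replaces 19 → [8, 22]
22 → already a tail → [8, 22]
23 → extends → [8, 22, 23]
5 → replaces 8 → [5, 22, 23]
25 → extends → [5, 22, 23, 25]
23 → already a tail → [5, 22, 23, 25]
28 → extends → [5, 22, 23, 25, 28]
23 → already a tail → [5, 22, 23, 25, 28]
12 → replaces 22 → [5, 12, 23, 25, 28]
28 → already a tail → [5, 12, 23, 25, 28]
27 → replaces 28 → [5, 12, 23, 25, 27]
23 → already a tail → [5, 12, 23, 25, 27]
26 → replaces 27 → [5, 12, 23, 25, 26]
11 → replaces 12 → [5, 11, 23, 25, 26]
Five tails, so the longest strictly increasing subsequence has length 5 (e.g. 19, 22, 23, 25, 28).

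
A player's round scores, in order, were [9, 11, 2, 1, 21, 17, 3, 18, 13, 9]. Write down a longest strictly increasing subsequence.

9, 11, 17, 18

Patience tails give the LIS length; then backtrack through the dp parents:
9 → extends → [9]
11 → extends → [9, 11]
2 → replaces 9 → [2, 11]
1 → replaces 2 → [1, 11]
21 → extends → [1, 11, 21]
17 → replaces 21 → [1, 11, 17]
3 → replaces 11 → [1, 3, 17]
18 → extends → [1, 3, 17, 18]
13 → replaces 17 → [1, 3, 13, 18]
9 → replaces 13 → [1, 3, 9, 18]
Length 4; one witness is 9, 11, 17, 18.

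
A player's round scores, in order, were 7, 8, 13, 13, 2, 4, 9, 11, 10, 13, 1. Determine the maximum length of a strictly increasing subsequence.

5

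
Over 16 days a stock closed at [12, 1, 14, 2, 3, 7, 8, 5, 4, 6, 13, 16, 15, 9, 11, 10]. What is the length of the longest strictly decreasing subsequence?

4

Negate each value so 'decreasing' becomes 'increasing', then run patience tails on the negated sequence:
-12 → extends → [-12]
-1 → extends → [-12, -1]
-14 → replaces -12 → [-14, -1]
-2 → replaces -1 → [-14, -2]
-3 → replaces -2 → [-14, -3]
-7 → replaces -3 → [-14, -7]
-8 → replaces -7 → [-14, -8]
-5 → extends → [-14, -8, -5]
-4 → extends → [-14, -8, -5, -4]
-6 → replaces -5 → [-14, -8, -6, -4]
-13 → replaces -8 → [-14, -13, -6, -4]
-16 → replaces -14 → [-16, -13, -6, -4]
-15 → replaces -13 → [-16, -15, -6, -4]
-9 → replaces -6 → [-16, -15, -9, -4]
-11 → replaces -9 → [-16, -15, -11, -4]
-10 → replaces -4 → [-16, -15, -11, -10]
Four tails, so the longest strictly decreasing subsequence of the original has length 4.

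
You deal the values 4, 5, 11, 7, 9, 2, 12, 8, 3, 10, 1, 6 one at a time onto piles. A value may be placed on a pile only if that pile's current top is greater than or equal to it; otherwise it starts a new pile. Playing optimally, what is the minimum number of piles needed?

5

Place each on the leftmost legal pile:
4 → new pile 1 (tops now [4])
5 → new pile 2 (tops now [4, 5])
11 → new pile 3 (tops now [4, 5, 11])
7 → pile 3 (tops now [4, 5, 7])
9 → new pile 4 (tops now [4, 5, 7, 9])
2 → pile 1 (tops now [2, 5, 7, 9])
12 → new pile 5 (tops now [2, 5, 7, 9, 12])
8 → pile 4 (tops now [2, 5, 7, 8, 12])
3 → pile 2 (tops now [2, 3, 7, 8, 12])
10 → pile 5 (tops now [2, 3, 7, 8, 10])
1 → pile 1 (tops now [1, 3, 7, 8, 10])
6 → pile 3 (tops now [1, 3, 6, 8, 10])
Five piles.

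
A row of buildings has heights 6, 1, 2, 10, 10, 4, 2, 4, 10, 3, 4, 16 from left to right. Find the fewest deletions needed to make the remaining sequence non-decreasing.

Fewest deletions = n − (longest non-decreasing subsequence).
Patience tails:
6 → extends → [6]
1 → replaces 6 → [1]
2 → extends → [1, 2]
10 → extends → [1, 2, 10]
10 → extends → [1, 2, 10, 10]
4 → replaces 10 → [1, 2, 4, 10]
2 → replaces 4 → [1, 2, 2, 10]
4 → replaces 10 → [1, 2, 2, 4]
10 → extends → [1, 2, 2, 4, 10]
3 → replaces 4 → [1, 2, 2, 3, 10]
4 → replaces 10 → [1, 2, 2, 3, 4]
16 → extends → [1, 2, 2, 3, 4, 16]
Longest non-decreasing subsequence has length 6, so deletions = 12 − 6 = 6.

6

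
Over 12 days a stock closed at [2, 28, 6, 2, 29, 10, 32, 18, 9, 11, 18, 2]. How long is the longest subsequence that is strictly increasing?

5

Let dp[i] be the length of the longest such subsequence ending at index i:
i:      1  2  3  4  5  6  7  8  9 10 11 12
a[i]:   2 28  6  2 29 10 32 18  9 11 18  2
dp:     1  2  2  1  3  3  4  4  3  4  5  1
Maximum dp value is 5.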